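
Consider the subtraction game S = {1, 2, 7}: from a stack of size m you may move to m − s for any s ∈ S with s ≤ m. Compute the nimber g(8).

Build the Grundy sequence with g(k) = mex{g(k−s) : s ∈ {1, 2, 7}, s ≤ k}:
k:     0  1  2  3  4  5  6  7  8
g(k):  0  1  2  0  1  2  0  1  2
So g(8) = 2.

2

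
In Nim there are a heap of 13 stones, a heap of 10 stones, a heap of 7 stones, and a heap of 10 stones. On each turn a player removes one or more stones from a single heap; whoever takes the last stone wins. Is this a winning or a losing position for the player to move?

Compute the nim-sum pairwise:
13 ^ 10 = 7
7 ^ 7 = 0
0 ^ 10 = 10
The nim-sum is 10 ≠ 0, so this is an N-position: the player to move can win.

Winning position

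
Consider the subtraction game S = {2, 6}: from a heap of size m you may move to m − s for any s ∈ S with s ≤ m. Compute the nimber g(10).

Compute g(0), g(1), … for moves {2, 6}:
g(0) = mex{} = 0
g(1) = mex{} = 0
g(2) = mex{0} = 1
g(3) = mex{0} = 1
g(4) = mex{1} = 0
g(5) = mex{1} = 0
g(6) = mex{0} = 1
g(7) = mex{0} = 1
g(8) = mex{1} = 0
g(9) = mex{1} = 0
g(10) = mex{0} = 1
So g(10) = 1.

1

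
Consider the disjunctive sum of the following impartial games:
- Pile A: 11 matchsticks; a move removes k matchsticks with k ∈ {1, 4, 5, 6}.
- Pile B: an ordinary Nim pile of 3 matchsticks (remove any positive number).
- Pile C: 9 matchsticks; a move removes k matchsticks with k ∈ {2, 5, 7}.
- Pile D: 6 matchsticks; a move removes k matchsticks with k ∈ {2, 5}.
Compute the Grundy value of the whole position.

0

Build the Grundy sequence for pile A with g(k) = mex{g(k−s) : s ∈ {1, 4, 5, 6}, s ≤ k}:
k:     0  1  2  3  4  5  6  7  8  9 10 11
g(k):  0  1  0  1  2  3  2  3  4  0  1  0
So g(11) = 0.
Pile B is a plain Nim pile of size 3, so its Grundy value is 3.
For pile C, compute g(0), g(1), … with moves {2, 5, 7}:
g(0) = mex{} = 0
g(1) = mex{} = 0
g(2) = mex{0} = 1
g(3) = mex{0} = 1
g(4) = mex{1} = 0
g(5) = mex{0,1} = 2
g(6) = mex{0} = 1
g(7) = mex{0,1,2} = 3
g(8) = mex{0,1} = 2
g(9) = mex{0,1,3} = 2
So g(9) = 2.
Grundy values for pile D (subtraction set {2, 5}):
k:     0  1  2  3  4  5  6
g(k):  0  0  1  1  0  2  1
So g(6) = 1.
The value of a disjunctive sum is the nim-sum of the parts.
Combined value = 0 XOR 3 XOR 2 XOR 1 = 0.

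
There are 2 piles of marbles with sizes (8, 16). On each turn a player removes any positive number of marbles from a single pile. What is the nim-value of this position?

Compute the nim-sum pairwise:
8 ⊕ 16 = 24

24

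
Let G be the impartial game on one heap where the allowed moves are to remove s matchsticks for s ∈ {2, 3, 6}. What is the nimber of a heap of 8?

2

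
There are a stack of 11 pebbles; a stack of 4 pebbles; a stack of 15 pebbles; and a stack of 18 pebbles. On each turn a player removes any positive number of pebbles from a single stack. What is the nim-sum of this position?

Bitwise XOR of the heap sizes:
  01011  (11)
  00100  (4)
  01111  (15)
  10010  (18)
  -----
  10010  (18)

18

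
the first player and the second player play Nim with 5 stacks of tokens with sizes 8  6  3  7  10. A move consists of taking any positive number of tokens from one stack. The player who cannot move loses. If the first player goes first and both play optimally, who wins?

Nim-sum: 8 XOR 6 XOR 3 XOR 7 XOR 10 = 0.
The nim-sum is 0, so this is a P-position: the player to move is in a losing position under optimal play; the first player is about to move from it and so loses — the second player wins.

the second player wins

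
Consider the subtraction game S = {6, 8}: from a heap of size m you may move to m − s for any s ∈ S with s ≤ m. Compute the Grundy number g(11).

1

Build the Grundy sequence with g(k) = mex{g(k−s) : s ∈ {6, 8}, s ≤ k}:
k:     0  1  2  3  4  5  6  7  8  9 10 11
g(k):  0  0  0  0  0  0  1  1  1  1  1  1
So g(11) = 1.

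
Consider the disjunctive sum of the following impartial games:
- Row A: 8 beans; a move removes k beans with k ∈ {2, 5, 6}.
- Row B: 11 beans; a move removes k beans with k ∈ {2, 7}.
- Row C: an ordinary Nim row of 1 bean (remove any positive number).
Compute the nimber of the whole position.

0

Build the Grundy sequence for row A with g(k) = mex{g(k−s) : s ∈ {2, 5, 6}, s ≤ k}:
g(0) = mex{} = 0
g(1) = mex{} = 0
g(2) = mex{0} = 1
g(3) = mex{0} = 1
g(4) = mex{1} = 0
g(5) = mex{0,1} = 2
g(6) = mex{0} = 1
g(7) = mex{0,1,2} = 3
g(8) = mex{1} = 0
So g(8) = 0.
Build the Grundy sequence for row B with g(k) = mex{g(k−s) : s ∈ {2, 7}, s ≤ k}:
g(0) = mex{} = 0
g(1) = mex{} = 0
g(2) = mex{0} = 1
g(3) = mex{0} = 1
g(4) = mex{1} = 0
g(5) = mex{1} = 0
g(6) = mex{0} = 1
g(7) = mex{0} = 1
g(8) = mex{0,1} = 2
g(9) = mex{1} = 0
g(10) = mex{1,2} = 0
g(11) = mex{0} = 1
So g(11) = 1.
Row C is a plain Nim row of size 1, so its Grundy value is 1.
The value of a disjunctive sum is the nim-sum of the parts.
Combined value = 0 XOR 1 XOR 1 = 0.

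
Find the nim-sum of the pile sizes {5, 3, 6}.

0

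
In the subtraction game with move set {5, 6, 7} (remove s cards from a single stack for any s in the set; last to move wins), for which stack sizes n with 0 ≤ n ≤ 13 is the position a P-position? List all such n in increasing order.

Compute g(0), g(1), … for moves {5, 6, 7}:
k:     0  1  2  3  4  5  6  7  8  9 10 11 12 13
g(k):  0  0  0  0  0  1  1  1  1  1  2  2  0  0
The P-positions (g = 0) in 0..13 are 0, 1, 2, 3, 4, 12, 13.

0, 1, 2, 3, 4, 12, 13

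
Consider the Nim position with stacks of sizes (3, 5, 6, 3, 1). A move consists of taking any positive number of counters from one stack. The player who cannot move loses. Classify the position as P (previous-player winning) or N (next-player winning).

Nim-sum: 3 XOR 5 XOR 6 XOR 3 XOR 1 = 2.
The nim-sum is 2 ≠ 0, so this is an N-position: the player to move can win.

N-position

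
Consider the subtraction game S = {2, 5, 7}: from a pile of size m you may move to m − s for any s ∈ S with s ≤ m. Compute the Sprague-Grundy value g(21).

2

Grundy values for subtraction set {2, 5, 7}:
k:     0  1  2  3  4  5  6  7  8  9 10 11 12 13 14 15 16 17 18 19 20 21
g(k):  0  0  1  1  0  2  1  3  2  2  0  3  1  0  0  1  1  2  2  3  3  2
So g(21) = 2.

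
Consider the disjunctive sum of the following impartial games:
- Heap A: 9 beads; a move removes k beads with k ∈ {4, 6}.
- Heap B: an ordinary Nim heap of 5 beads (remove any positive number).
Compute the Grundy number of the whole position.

7

Build the Grundy sequence for heap A with g(k) = mex{g(k−s) : s ∈ {4, 6}, s ≤ k}:
g(0) = mex{} = 0
g(1) = mex{} = 0
g(2) = mex{} = 0
g(3) = mex{} = 0
g(4) = mex{0} = 1
g(5) = mex{0} = 1
g(6) = mex{0} = 1
g(7) = mex{0} = 1
g(8) = mex{0,1} = 2
g(9) = mex{0,1} = 2
So g(9) = 2.
Heap B is a plain Nim heap of size 5, so its Grundy value is 5.
By the Sprague-Grundy theorem, the Grundy value of a sum of independent games is the XOR of the component values.
Combined value = 2 XOR 5 = 7.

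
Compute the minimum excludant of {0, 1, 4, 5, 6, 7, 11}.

2

The values 0, 1 are all present; 2 is the first non-negative integer missing from the set.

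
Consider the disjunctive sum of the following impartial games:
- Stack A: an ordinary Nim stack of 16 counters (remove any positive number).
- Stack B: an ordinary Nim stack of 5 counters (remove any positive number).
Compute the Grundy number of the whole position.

Stack A is a plain Nim stack of size 16, so its Grundy value is 16.
Stack B is a plain Nim stack of size 5, so its Grundy value is 5.
The value of a disjunctive sum is the nim-sum of the parts.
Combined value = 16 XOR 5 = 21.

21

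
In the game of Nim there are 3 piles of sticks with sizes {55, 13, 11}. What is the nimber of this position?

49

Bitwise XOR of the heap sizes:
  110111  (55)
  001101  (13)
  001011  (11)
  ------
  110001  (49)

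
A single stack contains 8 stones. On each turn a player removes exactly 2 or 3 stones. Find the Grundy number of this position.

Compute g(0), g(1), … for moves {2, 3}:
k:     0  1  2  3  4  5  6  7  8
g(k):  0  0  1  1  2  0  0  1  1
So g(8) = 1.

1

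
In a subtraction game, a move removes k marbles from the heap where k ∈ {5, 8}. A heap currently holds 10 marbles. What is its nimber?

Build the Grundy sequence with g(k) = mex{g(k−s) : s ∈ {5, 8}, s ≤ k}:
g(0) = mex{} = 0
g(1) = mex{} = 0
g(2) = mex{} = 0
g(3) = mex{} = 0
g(4) = mex{} = 0
g(5) = mex{0} = 1
g(6) = mex{0} = 1
g(7) = mex{0} = 1
g(8) = mex{0} = 1
g(9) = mex{0} = 1
g(10) = mex{0,1} = 2
So g(10) = 2.

2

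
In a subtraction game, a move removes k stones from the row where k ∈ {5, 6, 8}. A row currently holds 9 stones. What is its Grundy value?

1

Compute g(0), g(1), … for moves {5, 6, 8}:
g(0) = mex{} = 0
g(1) = mex{} = 0
g(2) = mex{} = 0
g(3) = mex{} = 0
g(4) = mex{} = 0
g(5) = mex{0} = 1
g(6) = mex{0} = 1
g(7) = mex{0} = 1
g(8) = mex{0} = 1
g(9) = mex{0} = 1
So g(9) = 1.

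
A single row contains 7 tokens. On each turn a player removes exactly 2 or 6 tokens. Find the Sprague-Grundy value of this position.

1

Build the Grundy sequence with g(k) = mex{g(k−s) : s ∈ {2, 6}, s ≤ k}:
k:     0  1  2  3  4  5  6  7
g(k):  0  0  1  1  0  0  1  1
So g(7) = 1.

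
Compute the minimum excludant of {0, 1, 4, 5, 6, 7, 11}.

The values 0, 1 are all present; 2 is the first non-negative integer missing from the set.

2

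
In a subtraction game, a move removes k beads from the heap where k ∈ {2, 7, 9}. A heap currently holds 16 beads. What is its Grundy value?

Compute g(0), g(1), … for moves {2, 7, 9}:
k:     0  1  2  3  4  5  6  7  8  9 10 11 12 13 14 15 16
g(k):  0  0  1  1  0  0  1  1  2  2  3  3  2  2  3  0  0
So g(16) = 0.

0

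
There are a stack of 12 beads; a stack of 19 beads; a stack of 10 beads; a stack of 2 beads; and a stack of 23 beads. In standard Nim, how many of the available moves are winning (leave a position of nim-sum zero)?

0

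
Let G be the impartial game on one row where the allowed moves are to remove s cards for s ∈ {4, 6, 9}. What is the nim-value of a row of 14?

Grundy values for subtraction set {4, 6, 9}:
g(0) = mex{} = 0
g(1) = mex{} = 0
g(2) = mex{} = 0
g(3) = mex{} = 0
g(4) = mex{0} = 1
g(5) = mex{0} = 1
g(6) = mex{0} = 1
g(7) = mex{0} = 1
g(8) = mex{0,1} = 2
g(9) = mex{0,1} = 2
g(10) = mex{0,1} = 2
g(11) = mex{0,1} = 2
g(12) = mex{0,1,2} = 3
g(13) = mex{1,2} = 0
g(14) = mex{1,2} = 0
So g(14) = 0.

0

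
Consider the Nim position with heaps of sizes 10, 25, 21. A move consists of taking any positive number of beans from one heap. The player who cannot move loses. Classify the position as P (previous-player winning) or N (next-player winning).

N-position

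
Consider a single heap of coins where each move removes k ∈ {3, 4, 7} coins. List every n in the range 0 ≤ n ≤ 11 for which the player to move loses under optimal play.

Grundy values for subtraction set {3, 4, 7}:
k:     0  1  2  3  4  5  6  7  8  9 10 11
g(k):  0  0  0  1  1  1  2  2  2  3  0  0
The P-positions (g = 0) in 0..11 are 0, 1, 2, 10, 11.

0, 1, 2, 10, 11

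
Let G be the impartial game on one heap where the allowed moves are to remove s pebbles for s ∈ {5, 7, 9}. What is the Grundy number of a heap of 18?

Build the Grundy sequence with g(k) = mex{g(k−s) : s ∈ {5, 7, 9}, s ≤ k}:
k:     0  1  2  3  4  5  6  7  8  9 10 11 12 13 14 15 16 17 18
g(k):  0  0  0  0  0  1  1  1  1  1  2  2  2  2  0  0  0  0  0
So g(18) = 0.

0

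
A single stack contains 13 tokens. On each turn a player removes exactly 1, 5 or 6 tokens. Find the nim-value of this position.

0

Compute g(0), g(1), … for moves {1, 5, 6}:
g(0) = mex{} = 0
g(1) = mex{0} = 1
g(2) = mex{1} = 0
g(3) = mex{0} = 1
g(4) = mex{1} = 0
g(5) = mex{0} = 1
g(6) = mex{0,1} = 2
g(7) = mex{0,1,2} = 3
g(8) = mex{0,1,3} = 2
g(9) = mex{0,1,2} = 3
g(10) = mex{0,1,3} = 2
g(11) = mex{1,2} = 0
g(12) = mex{0,2,3} = 1
g(13) = mex{1,2,3} = 0
So g(13) = 0.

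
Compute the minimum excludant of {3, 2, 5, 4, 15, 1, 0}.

The values 0, 1, 2, 3, 4, 5 are all present; 6 is the first non-negative integer missing from the set.

6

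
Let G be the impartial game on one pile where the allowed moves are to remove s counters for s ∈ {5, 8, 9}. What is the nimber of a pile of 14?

0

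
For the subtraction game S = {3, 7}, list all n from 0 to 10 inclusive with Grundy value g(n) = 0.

Grundy values for subtraction set {3, 7}:
g(0) = mex{} = 0
g(1) = mex{} = 0
g(2) = mex{} = 0
g(3) = mex{0} = 1
g(4) = mex{0} = 1
g(5) = mex{0} = 1
g(6) = mex{1} = 0
g(7) = mex{0,1} = 2
g(8) = mex{0,1} = 2
g(9) = mex{0} = 1
g(10) = mex{1,2} = 0
The P-positions (g = 0) in 0..10 are 0, 1, 2, 6, 10.

0, 1, 2, 6, 10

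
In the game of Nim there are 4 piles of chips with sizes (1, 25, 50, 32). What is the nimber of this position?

10

Compute the nim-sum pairwise:
1 XOR 25 = 24
24 XOR 50 = 42
42 XOR 32 = 10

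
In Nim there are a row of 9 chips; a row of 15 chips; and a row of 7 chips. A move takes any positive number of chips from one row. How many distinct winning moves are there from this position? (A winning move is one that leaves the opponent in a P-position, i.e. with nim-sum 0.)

Compute the nim-sum pairwise:
9 ⊕ 15 = 6
6 ⊕ 7 = 1
The overall nim-sum is X = 1. A row of size p has a winning move iff p XOR X < p (reduce it to p XOR X).
  9: 9 XOR 1 = 8 < 9 — winning move (to 8).
  15: 15 XOR 1 = 14 < 15 — winning move (to 14).
  7: 7 XOR 1 = 6 < 7 — winning move (to 6).
That gives 3 winning moves.

3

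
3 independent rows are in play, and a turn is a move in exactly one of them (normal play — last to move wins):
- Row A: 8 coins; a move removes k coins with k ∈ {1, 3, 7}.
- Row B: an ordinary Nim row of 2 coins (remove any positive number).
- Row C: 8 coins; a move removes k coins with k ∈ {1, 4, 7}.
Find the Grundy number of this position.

2

For row A, compute g(0), g(1), … with moves {1, 3, 7}:
k:     0  1  2  3  4  5  6  7  8
g(k):  0  1  0  1  0  1  0  1  0
So g(8) = 0.
Row B is a plain Nim row of size 2, so its Grundy value is 2.
Build the Grundy sequence for row C with g(k) = mex{g(k−s) : s ∈ {1, 4, 7}, s ≤ k}:
g(0) = mex{} = 0
g(1) = mex{0} = 1
g(2) = mex{1} = 0
g(3) = mex{0} = 1
g(4) = mex{0,1} = 2
g(5) = mex{1,2} = 0
g(6) = mex{0} = 1
g(7) = mex{0,1} = 2
g(8) = mex{1,2} = 0
So g(8) = 0.
The value of a disjunctive sum is the nim-sum of the parts.
Combined value = 0 XOR 2 XOR 0 = 2.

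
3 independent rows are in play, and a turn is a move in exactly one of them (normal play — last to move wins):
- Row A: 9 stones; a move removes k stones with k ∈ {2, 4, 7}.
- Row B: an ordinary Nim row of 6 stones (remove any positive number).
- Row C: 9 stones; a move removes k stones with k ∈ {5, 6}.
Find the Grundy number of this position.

7

Grundy values for row A (subtraction set {2, 4, 7}):
g(0) = mex{} = 0
g(1) = mex{} = 0
g(2) = mex{0} = 1
g(3) = mex{0} = 1
g(4) = mex{0,1} = 2
g(5) = mex{0,1} = 2
g(6) = mex{1,2} = 0
g(7) = mex{0,1,2} = 3
g(8) = mex{0,2} = 1
g(9) = mex{1,2,3} = 0
So g(9) = 0.
Row B is a plain Nim row of size 6, so its Grundy value is 6.
Grundy values for row C (subtraction set {5, 6}):
g(0) = mex{} = 0
g(1) = mex{} = 0
g(2) = mex{} = 0
g(3) = mex{} = 0
g(4) = mex{} = 0
g(5) = mex{0} = 1
g(6) = mex{0} = 1
g(7) = mex{0} = 1
g(8) = mex{0} = 1
g(9) = mex{0} = 1
So g(9) = 1.
The value of a disjunctive sum is the nim-sum of the parts.
Combined value = 0 XOR 6 XOR 1 = 7.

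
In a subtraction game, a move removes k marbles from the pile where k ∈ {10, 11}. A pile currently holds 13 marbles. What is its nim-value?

1

Grundy values for subtraction set {10, 11}:
k:     0  1  2  3  4  5  6  7  8  9 10 11 12 13
g(k):  0  0  0  0  0  0  0  0  0  0  1  1  1  1
So g(13) = 1.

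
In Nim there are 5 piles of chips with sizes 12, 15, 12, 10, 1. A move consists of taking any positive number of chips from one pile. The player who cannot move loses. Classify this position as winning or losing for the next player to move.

Winning position

In binary:
  1100  (12)
  1111  (15)
  1100  (12)
  1010  (10)
  0001  (1)
  ----
  0100  (4)
The nim-sum is 4 ≠ 0, so this is an N-position: the player to move can win.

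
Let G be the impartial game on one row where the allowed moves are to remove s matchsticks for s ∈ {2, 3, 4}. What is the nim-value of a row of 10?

Grundy values for subtraction set {2, 3, 4}:
k:     0  1  2  3  4  5  6  7  8  9 10
g(k):  0  0  1  1  2  2  0  0  1  1  2
So g(10) = 2.

2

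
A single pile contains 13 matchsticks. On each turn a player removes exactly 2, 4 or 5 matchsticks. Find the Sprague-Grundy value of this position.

3

Compute g(0), g(1), … for moves {2, 4, 5}:
k:     0  1  2  3  4  5  6  7  8  9 10 11 12 13
g(k):  0  0  1  1  2  2  3  0  0  1  1  2  2  3
So g(13) = 3.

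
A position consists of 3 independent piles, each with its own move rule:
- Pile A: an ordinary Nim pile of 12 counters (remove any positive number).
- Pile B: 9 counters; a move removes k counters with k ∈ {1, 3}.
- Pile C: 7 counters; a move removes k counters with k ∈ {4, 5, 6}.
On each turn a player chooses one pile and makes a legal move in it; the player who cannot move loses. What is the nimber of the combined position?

Pile A is a plain Nim pile of size 12, so its Grundy value is 12.
For pile B, compute g(0), g(1), … with moves {1, 3}:
g(0) = mex{} = 0
g(1) = mex{0} = 1
g(2) = mex{1} = 0
g(3) = mex{0} = 1
g(4) = mex{1} = 0
g(5) = mex{0} = 1
g(6) = mex{1} = 0
g(7) = mex{0} = 1
g(8) = mex{1} = 0
g(9) = mex{0} = 1
So g(9) = 1.
Grundy values for pile C (subtraction set {4, 5, 6}):
g(0) = mex{} = 0
g(1) = mex{} = 0
g(2) = mex{} = 0
g(3) = mex{} = 0
g(4) = mex{0} = 1
g(5) = mex{0} = 1
g(6) = mex{0} = 1
g(7) = mex{0} = 1
So g(7) = 1.
The value of a disjunctive sum is the nim-sum of the parts.
Combined value = 12 XOR 1 XOR 1 = 12.

12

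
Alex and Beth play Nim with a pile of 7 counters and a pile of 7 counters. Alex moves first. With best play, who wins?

Write each in binary and XOR column by column:
  111  (7)
  111  (7)
  ---
  000  (0)
The nim-sum is 0, so this is a P-position: the player to move is in a losing position under optimal play; Alex is about to move from it and so loses — Beth wins.

Beth wins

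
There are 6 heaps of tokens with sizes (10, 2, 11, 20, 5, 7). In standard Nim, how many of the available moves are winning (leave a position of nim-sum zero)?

Bitwise XOR of the heap sizes:
  01010  (10)
  00010  (2)
  01011  (11)
  10100  (20)
  00101  (5)
  00111  (7)
  -----
  10101  (21)
The overall nim-sum is X = 21. A heap of size p has a winning move iff p XOR X < p (reduce it to p XOR X).
  10: 10 XOR 21 = 31 ≥ 10 — no move.
  2: 2 XOR 21 = 23 ≥ 2 — no move.
  11: 11 XOR 21 = 30 ≥ 11 — no move.
  20: 20 XOR 21 = 1 < 20 — winning move (to 1).
  5: 5 XOR 21 = 16 ≥ 5 — no move.
  7: 7 XOR 21 = 18 ≥ 7 — no move.
That gives 1 winning move.

1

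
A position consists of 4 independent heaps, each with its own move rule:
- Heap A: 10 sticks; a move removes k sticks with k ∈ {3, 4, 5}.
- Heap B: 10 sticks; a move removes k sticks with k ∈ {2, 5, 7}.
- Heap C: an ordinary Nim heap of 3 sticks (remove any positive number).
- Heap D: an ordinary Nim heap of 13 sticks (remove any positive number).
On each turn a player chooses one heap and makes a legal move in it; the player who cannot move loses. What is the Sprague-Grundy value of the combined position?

Grundy values for heap A (subtraction set {3, 4, 5}):
g(0) = mex{} = 0
g(1) = mex{} = 0
g(2) = mex{} = 0
g(3) = mex{0} = 1
g(4) = mex{0} = 1
g(5) = mex{0} = 1
g(6) = mex{0,1} = 2
g(7) = mex{0,1} = 2
g(8) = mex{1} = 0
g(9) = mex{1,2} = 0
g(10) = mex{1,2} = 0
So g(10) = 0.
For heap B, compute g(0), g(1), … with moves {2, 5, 7}:
g(0) = mex{} = 0
g(1) = mex{} = 0
g(2) = mex{0} = 1
g(3) = mex{0} = 1
g(4) = mex{1} = 0
g(5) = mex{0,1} = 2
g(6) = mex{0} = 1
g(7) = mex{0,1,2} = 3
g(8) = mex{0,1} = 2
g(9) = mex{0,1,3} = 2
g(10) = mex{1,2} = 0
So g(10) = 0.
Heap C is a plain Nim heap of size 3, so its Grundy value is 3.
Heap D is a plain Nim heap of size 13, so its Grundy value is 13.
The value of a disjunctive sum is the nim-sum of the parts.
Combined value = 0 ⊕ 0 ⊕ 3 ⊕ 13 = 14.

14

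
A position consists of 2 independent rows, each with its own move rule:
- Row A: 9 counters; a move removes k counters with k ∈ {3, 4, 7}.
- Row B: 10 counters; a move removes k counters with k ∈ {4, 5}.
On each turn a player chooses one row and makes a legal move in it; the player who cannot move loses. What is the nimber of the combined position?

Build the Grundy sequence for row A with g(k) = mex{g(k−s) : s ∈ {3, 4, 7}, s ≤ k}:
k:     0  1  2  3  4  5  6  7  8  9
g(k):  0  0  0  1  1  1  2  2  2  3
So g(9) = 3.
Grundy values for row B (subtraction set {4, 5}):
k:     0  1  2  3  4  5  6  7  8  9 10
g(k):  0  0  0  0  1  1  1  1  2  0  0
So g(10) = 0.
The value of a disjunctive sum is the nim-sum of the parts.
Combined value = 3 ⊕ 0 = 3.

3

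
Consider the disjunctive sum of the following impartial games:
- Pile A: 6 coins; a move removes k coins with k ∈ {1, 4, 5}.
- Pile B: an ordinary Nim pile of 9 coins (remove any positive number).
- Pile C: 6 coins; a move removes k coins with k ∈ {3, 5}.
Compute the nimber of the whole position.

9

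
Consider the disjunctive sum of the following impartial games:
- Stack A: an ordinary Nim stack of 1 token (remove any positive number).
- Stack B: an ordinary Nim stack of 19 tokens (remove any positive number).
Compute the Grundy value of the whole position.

Stack A is a plain Nim stack of size 1, so its Grundy value is 1.
Stack B is a plain Nim stack of size 19, so its Grundy value is 19.
By the Sprague-Grundy theorem, the Grundy value of a sum of independent games is the XOR of the component values.
Combined value = 1 ⊕ 19 = 18.

18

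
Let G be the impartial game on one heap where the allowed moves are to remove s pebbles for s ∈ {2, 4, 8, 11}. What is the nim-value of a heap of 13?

Grundy values for subtraction set {2, 4, 8, 11}:
k:     0  1  2  3  4  5  6  7  8  9 10 11 12 13
g(k):  0  0  1  1  2  2  0  0  1  1  2  2  3  0
So g(13) = 0.

0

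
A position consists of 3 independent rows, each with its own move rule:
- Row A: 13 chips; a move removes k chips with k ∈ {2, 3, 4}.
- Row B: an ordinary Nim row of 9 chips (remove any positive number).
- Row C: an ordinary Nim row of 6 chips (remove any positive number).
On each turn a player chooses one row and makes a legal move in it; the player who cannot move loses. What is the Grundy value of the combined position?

15

Build the Grundy sequence for row A with g(k) = mex{g(k−s) : s ∈ {2, 3, 4}, s ≤ k}:
g(0) = mex{} = 0
g(1) = mex{} = 0
g(2) = mex{0} = 1
g(3) = mex{0} = 1
g(4) = mex{0,1} = 2
g(5) = mex{0,1} = 2
g(6) = mex{1,2} = 0
g(7) = mex{1,2} = 0
g(8) = mex{0,2} = 1
g(9) = mex{0,2} = 1
g(10) = mex{0,1} = 2
g(11) = mex{0,1} = 2
g(12) = mex{1,2} = 0
g(13) = mex{1,2} = 0
So g(13) = 0.
Row B is a plain Nim row of size 9, so its Grundy value is 9.
Row C is a plain Nim row of size 6, so its Grundy value is 6.
By the Sprague-Grundy theorem, the Grundy value of a sum of independent games is the XOR of the component values.
Combined value = 0 XOR 9 XOR 6 = 15.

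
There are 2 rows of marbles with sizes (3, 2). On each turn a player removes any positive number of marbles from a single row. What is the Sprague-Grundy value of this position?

Compute the nim-sum pairwise:
3 ^ 2 = 1

1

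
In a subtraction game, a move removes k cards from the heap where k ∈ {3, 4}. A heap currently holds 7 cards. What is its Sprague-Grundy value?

0

Build the Grundy sequence with g(k) = mex{g(k−s) : s ∈ {3, 4}, s ≤ k}:
k:     0  1  2  3  4  5  6  7
g(k):  0  0  0  1  1  1  2  0
So g(7) = 0.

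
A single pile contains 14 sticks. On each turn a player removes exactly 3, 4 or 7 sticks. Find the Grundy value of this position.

1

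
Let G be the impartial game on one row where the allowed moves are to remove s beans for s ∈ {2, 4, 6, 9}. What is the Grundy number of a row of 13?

1

Compute g(0), g(1), … for moves {2, 4, 6, 9}:
k:     0  1  2  3  4  5  6  7  8  9 10 11 12 13
g(k):  0  0  1  1  2  2  3  3  0  4  1  0  2  1
So g(13) = 1.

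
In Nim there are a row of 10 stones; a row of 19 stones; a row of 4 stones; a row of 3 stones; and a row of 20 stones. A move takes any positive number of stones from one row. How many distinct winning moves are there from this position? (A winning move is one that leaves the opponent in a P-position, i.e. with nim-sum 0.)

1

Compute the nim-sum pairwise:
10 ^ 19 = 25
25 ^ 4 = 29
29 ^ 3 = 30
30 ^ 20 = 10
The overall nim-sum is X = 10. A row of size p has a winning move iff p XOR X < p (reduce it to p XOR X).
  10: 10 XOR 10 = 0 < 10 — winning move (to 0).
  19: 19 XOR 10 = 25 ≥ 19 — no move.
  4: 4 XOR 10 = 14 ≥ 4 — no move.
  3: 3 XOR 10 = 9 ≥ 3 — no move.
  20: 20 XOR 10 = 30 ≥ 20 — no move.
That gives 1 winning move.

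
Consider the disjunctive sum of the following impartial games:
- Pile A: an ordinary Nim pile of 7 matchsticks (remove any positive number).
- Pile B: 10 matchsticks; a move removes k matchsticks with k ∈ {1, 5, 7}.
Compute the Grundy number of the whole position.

Pile A is a plain Nim pile of size 7, so its Grundy value is 7.
Build the Grundy sequence for pile B with g(k) = mex{g(k−s) : s ∈ {1, 5, 7}, s ≤ k}:
g(0) = mex{} = 0
g(1) = mex{0} = 1
g(2) = mex{1} = 0
g(3) = mex{0} = 1
g(4) = mex{1} = 0
g(5) = mex{0} = 1
g(6) = mex{1} = 0
g(7) = mex{0} = 1
g(8) = mex{1} = 0
g(9) = mex{0} = 1
g(10) = mex{1} = 0
So g(10) = 0.
By the Sprague-Grundy theorem, the Grundy value of a sum of independent games is the XOR of the component values.
Combined value = 7 XOR 0 = 7.

7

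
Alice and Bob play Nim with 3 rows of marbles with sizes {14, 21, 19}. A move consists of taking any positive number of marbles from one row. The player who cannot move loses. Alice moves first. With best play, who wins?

Nim-sum: 14 ^ 21 ^ 19 = 8.
The nim-sum is 8 ≠ 0, so this is an N-position: the player to move can win; Alice has a winning move.

Alice wins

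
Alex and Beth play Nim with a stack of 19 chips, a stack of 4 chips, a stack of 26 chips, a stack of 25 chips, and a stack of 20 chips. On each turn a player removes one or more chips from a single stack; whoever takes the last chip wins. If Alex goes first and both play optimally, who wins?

In binary:
  10011  (19)
  00100  (4)
  11010  (26)
  11001  (25)
  10100  (20)
  -----
  00000  (0)
The nim-sum is 0, so this is a P-position: the player to move is in a losing position under optimal play; Alex is about to move from it and so loses — Beth wins.

Beth wins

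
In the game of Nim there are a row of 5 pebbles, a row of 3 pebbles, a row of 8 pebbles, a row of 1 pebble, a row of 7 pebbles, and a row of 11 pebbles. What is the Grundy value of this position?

3

Compute the nim-sum pairwise:
5 ^ 3 = 6
6 ^ 8 = 14
14 ^ 1 = 15
15 ^ 7 = 8
8 ^ 11 = 3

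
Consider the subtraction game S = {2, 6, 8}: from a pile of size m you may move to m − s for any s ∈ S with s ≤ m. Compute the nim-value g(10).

3

Grundy values for subtraction set {2, 6, 8}:
k:     0  1  2  3  4  5  6  7  8  9 10
g(k):  0  0  1  1  0  0  1  1  2  2  3
So g(10) = 3.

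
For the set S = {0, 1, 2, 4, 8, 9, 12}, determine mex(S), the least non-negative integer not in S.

The values 0, 1, 2 are all present; 3 is the first non-negative integer missing from the set.

3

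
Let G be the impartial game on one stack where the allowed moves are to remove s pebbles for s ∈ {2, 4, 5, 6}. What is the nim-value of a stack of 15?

Build the Grundy sequence with g(k) = mex{g(k−s) : s ∈ {2, 4, 5, 6}, s ≤ k}:
k:     0  1  2  3  4  5  6  7  8  9 10 11 12 13 14 15
g(k):  0  0  1  1  2  2  3  3  0  0  1  1  2  2  3  3
So g(15) = 3.

3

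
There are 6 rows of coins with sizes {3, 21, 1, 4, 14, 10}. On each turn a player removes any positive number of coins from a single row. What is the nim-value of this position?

23

Compute the nim-sum pairwise:
3 ⊕ 21 = 22
22 ⊕ 1 = 23
23 ⊕ 4 = 19
19 ⊕ 14 = 29
29 ⊕ 10 = 23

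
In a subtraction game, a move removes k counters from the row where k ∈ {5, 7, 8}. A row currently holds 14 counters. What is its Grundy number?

0

Build the Grundy sequence with g(k) = mex{g(k−s) : s ∈ {5, 7, 8}, s ≤ k}:
k:     0  1  2  3  4  5  6  7  8  9 10 11 12 13 14
g(k):  0  0  0  0  0  1  1  1  1  1  2  2  2  0  0
So g(14) = 0.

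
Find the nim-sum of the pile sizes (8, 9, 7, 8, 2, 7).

11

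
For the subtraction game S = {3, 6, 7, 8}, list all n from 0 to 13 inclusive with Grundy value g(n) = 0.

0, 1, 2, 11, 12, 13

Build the Grundy sequence with g(k) = mex{g(k−s) : s ∈ {3, 6, 7, 8}, s ≤ k}:
g(0) = mex{} = 0
g(1) = mex{} = 0
g(2) = mex{} = 0
g(3) = mex{0} = 1
g(4) = mex{0} = 1
g(5) = mex{0} = 1
g(6) = mex{0,1} = 2
g(7) = mex{0,1} = 2
g(8) = mex{0,1} = 2
g(9) = mex{0,1,2} = 3
g(10) = mex{0,1,2} = 3
g(11) = mex{1,2} = 0
g(12) = mex{1,2,3} = 0
g(13) = mex{1,2,3} = 0
The P-positions (g = 0) in 0..13 are 0, 1, 2, 11, 12, 13.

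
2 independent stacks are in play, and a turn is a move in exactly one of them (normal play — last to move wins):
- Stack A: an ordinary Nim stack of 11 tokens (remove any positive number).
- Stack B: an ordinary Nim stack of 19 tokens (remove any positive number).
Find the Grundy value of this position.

Stack A is a plain Nim stack of size 11, so its Grundy value is 11.
Stack B is a plain Nim stack of size 19, so its Grundy value is 19.
By the Sprague-Grundy theorem, the Grundy value of a sum of independent games is the XOR of the component values.
Combined value = 11 XOR 19 = 24.

24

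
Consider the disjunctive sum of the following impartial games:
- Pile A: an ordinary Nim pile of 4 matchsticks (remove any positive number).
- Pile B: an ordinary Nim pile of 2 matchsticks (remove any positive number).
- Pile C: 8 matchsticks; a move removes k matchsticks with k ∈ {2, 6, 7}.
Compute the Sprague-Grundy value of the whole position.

Pile A is a plain Nim pile of size 4, so its Grundy value is 4.
Pile B is a plain Nim pile of size 2, so its Grundy value is 2.
Build the Grundy sequence for pile C with g(k) = mex{g(k−s) : s ∈ {2, 6, 7}, s ≤ k}:
g(0) = mex{} = 0
g(1) = mex{} = 0
g(2) = mex{0} = 1
g(3) = mex{0} = 1
g(4) = mex{1} = 0
g(5) = mex{1} = 0
g(6) = mex{0} = 1
g(7) = mex{0} = 1
g(8) = mex{0,1} = 2
So g(8) = 2.
By the Sprague-Grundy theorem, the Grundy value of a sum of independent games is the XOR of the component values.
Combined value = 4 XOR 2 XOR 2 = 4.

4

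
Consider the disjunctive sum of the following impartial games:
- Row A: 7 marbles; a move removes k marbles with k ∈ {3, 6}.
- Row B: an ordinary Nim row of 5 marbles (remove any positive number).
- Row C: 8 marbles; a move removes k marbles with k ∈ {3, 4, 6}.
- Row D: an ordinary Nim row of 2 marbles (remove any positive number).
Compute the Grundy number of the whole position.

7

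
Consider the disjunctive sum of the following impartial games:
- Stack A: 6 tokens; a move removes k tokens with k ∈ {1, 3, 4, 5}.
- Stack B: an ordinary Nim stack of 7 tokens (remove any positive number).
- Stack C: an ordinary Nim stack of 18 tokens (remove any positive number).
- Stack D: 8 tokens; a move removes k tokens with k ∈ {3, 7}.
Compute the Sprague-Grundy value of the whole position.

21

For stack A, compute g(0), g(1), … with moves {1, 3, 4, 5}:
g(0) = mex{} = 0
g(1) = mex{0} = 1
g(2) = mex{1} = 0
g(3) = mex{0} = 1
g(4) = mex{0,1} = 2
g(5) = mex{0,1,2} = 3
g(6) = mex{0,1,3} = 2
So g(6) = 2.
Stack B is a plain Nim stack of size 7, so its Grundy value is 7.
Stack C is a plain Nim stack of size 18, so its Grundy value is 18.
Build the Grundy sequence for stack D with g(k) = mex{g(k−s) : s ∈ {3, 7}, s ≤ k}:
k:     0  1  2  3  4  5  6  7  8
g(k):  0  0  0  1  1  1  0  2  2
So g(8) = 2.
The value of a disjunctive sum is the nim-sum of the parts.
Combined value = 2 ⊕ 7 ⊕ 18 ⊕ 2 = 21.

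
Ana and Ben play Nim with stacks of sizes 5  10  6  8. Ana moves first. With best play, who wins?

Ana wins

Compute the nim-sum pairwise:
5 ^ 10 = 15
15 ^ 6 = 9
9 ^ 8 = 1
The nim-sum is 1 ≠ 0, so this is an N-position: the player to move can win; Ana has a winning move.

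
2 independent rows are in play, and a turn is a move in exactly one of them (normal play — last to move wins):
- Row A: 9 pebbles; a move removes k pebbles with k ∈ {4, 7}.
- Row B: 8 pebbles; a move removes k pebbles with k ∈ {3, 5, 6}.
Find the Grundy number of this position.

For row A, compute g(0), g(1), … with moves {4, 7}:
k:     0  1  2  3  4  5  6  7  8  9
g(k):  0  0  0  0  1  1  1  1  2  2
So g(9) = 2.
For row B, compute g(0), g(1), … with moves {3, 5, 6}:
k:     0  1  2  3  4  5  6  7  8
g(k):  0  0  0  1  1  1  2  2  2
So g(8) = 2.
The value of a disjunctive sum is the nim-sum of the parts.
Combined value = 2 XOR 2 = 0.

0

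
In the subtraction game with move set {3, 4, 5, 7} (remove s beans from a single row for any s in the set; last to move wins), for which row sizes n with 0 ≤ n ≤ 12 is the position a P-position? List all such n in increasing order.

0, 1, 2, 10, 11, 12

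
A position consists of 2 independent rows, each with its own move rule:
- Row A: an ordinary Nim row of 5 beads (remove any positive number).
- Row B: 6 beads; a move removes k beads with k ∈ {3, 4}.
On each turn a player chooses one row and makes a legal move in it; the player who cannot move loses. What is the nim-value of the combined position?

Row A is a plain Nim row of size 5, so its Grundy value is 5.
Grundy values for row B (subtraction set {3, 4}):
g(0) = mex{} = 0
g(1) = mex{} = 0
g(2) = mex{} = 0
g(3) = mex{0} = 1
g(4) = mex{0} = 1
g(5) = mex{0} = 1
g(6) = mex{0,1} = 2
So g(6) = 2.
By the Sprague-Grundy theorem, the Grundy value of a sum of independent games is the XOR of the component values.
Combined value = 5 ⊕ 2 = 7.

7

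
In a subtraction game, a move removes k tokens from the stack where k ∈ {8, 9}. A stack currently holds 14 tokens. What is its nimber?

1

Compute g(0), g(1), … for moves {8, 9}:
k:     0  1  2  3  4  5  6  7  8  9 10 11 12 13 14
g(k):  0  0  0  0  0  0  0  0  1  1  1  1  1  1  1
So g(14) = 1.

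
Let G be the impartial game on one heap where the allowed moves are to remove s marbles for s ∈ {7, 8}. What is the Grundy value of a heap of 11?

1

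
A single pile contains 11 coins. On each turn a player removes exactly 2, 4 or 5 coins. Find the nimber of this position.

2

Grundy values for subtraction set {2, 4, 5}:
k:     0  1  2  3  4  5  6  7  8  9 10 11
g(k):  0  0  1  1  2  2  3  0  0  1  1  2
So g(11) = 2.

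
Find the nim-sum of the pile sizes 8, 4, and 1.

Bitwise XOR of the heap sizes:
  1000  (8)
  0100  (4)
  0001  (1)
  ----
  1101  (13)

13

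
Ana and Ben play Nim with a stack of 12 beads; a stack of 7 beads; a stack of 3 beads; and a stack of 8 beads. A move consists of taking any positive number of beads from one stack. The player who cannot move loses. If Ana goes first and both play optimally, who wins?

Ben wins

Compute the nim-sum pairwise:
12 XOR 7 = 11
11 XOR 3 = 8
8 XOR 8 = 0
The nim-sum is 0, so this is a P-position: the player to move is in a losing position under optimal play; Ana is about to move from it and so loses — Ben wins.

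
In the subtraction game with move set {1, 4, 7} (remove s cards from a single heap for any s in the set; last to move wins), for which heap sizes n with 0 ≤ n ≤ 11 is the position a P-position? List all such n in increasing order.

Build the Grundy sequence with g(k) = mex{g(k−s) : s ∈ {1, 4, 7}, s ≤ k}:
k:     0  1  2  3  4  5  6  7  8  9 10 11
g(k):  0  1  0  1  2  0  1  2  0  1  0  1
The P-positions (g = 0) in 0..11 are 0, 2, 5, 8, 10.

0, 2, 5, 8, 10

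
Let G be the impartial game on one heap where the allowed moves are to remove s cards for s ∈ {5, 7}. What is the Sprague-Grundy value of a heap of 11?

Grundy values for subtraction set {5, 7}:
k:     0  1  2  3  4  5  6  7  8  9 10 11
g(k):  0  0  0  0  0  1  1  1  1  1  2  2
So g(11) = 2.

2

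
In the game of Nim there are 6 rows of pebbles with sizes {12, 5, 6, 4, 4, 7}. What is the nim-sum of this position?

8

In binary:
  1100  (12)
  0101  (5)
  0110  (6)
  0100  (4)
  0100  (4)
  0111  (7)
  ----
  1000  (8)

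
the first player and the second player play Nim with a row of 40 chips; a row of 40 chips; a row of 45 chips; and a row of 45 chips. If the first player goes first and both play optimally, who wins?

Nim-sum: 40 XOR 40 XOR 45 XOR 45 = 0.
The nim-sum is 0, so this is a P-position: the player to move is in a losing position under optimal play; the first player is about to move from it and so loses — the second player wins.

the second player wins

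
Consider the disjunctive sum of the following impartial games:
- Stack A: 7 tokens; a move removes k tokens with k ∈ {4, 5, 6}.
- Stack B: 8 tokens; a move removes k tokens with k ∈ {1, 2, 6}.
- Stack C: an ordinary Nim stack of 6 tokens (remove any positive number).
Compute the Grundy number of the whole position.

For stack A, compute g(0), g(1), … with moves {4, 5, 6}:
g(0) = mex{} = 0
g(1) = mex{} = 0
g(2) = mex{} = 0
g(3) = mex{} = 0
g(4) = mex{0} = 1
g(5) = mex{0} = 1
g(6) = mex{0} = 1
g(7) = mex{0} = 1
So g(7) = 1.
Build the Grundy sequence for stack B with g(k) = mex{g(k−s) : s ∈ {1, 2, 6}, s ≤ k}:
k:     0  1  2  3  4  5  6  7  8
g(k):  0  1  2  0  1  2  3  0  1
So g(8) = 1.
Stack C is a plain Nim stack of size 6, so its Grundy value is 6.
By the Sprague-Grundy theorem, the Grundy value of a sum of independent games is the XOR of the component values.
Combined value = 1 ⊕ 1 ⊕ 6 = 6.

6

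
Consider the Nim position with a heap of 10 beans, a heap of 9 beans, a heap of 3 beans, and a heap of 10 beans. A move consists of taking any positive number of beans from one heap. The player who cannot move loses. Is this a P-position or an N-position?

N-position

Compute the nim-sum pairwise:
10 ^ 9 = 3
3 ^ 3 = 0
0 ^ 10 = 10
The nim-sum is 10 ≠ 0, so this is an N-position: the player to move can win.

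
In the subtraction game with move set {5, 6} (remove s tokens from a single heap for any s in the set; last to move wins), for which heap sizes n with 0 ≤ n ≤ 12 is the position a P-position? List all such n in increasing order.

0, 1, 2, 3, 4, 11, 12

Grundy values for subtraction set {5, 6}:
g(0) = mex{} = 0
g(1) = mex{} = 0
g(2) = mex{} = 0
g(3) = mex{} = 0
g(4) = mex{} = 0
g(5) = mex{0} = 1
g(6) = mex{0} = 1
g(7) = mex{0} = 1
g(8) = mex{0} = 1
g(9) = mex{0} = 1
g(10) = mex{0,1} = 2
g(11) = mex{1} = 0
g(12) = mex{1} = 0
The P-positions (g = 0) in 0..12 are 0, 1, 2, 3, 4, 11, 12.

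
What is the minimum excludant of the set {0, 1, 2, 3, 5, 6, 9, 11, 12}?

The values 0, 1, 2, 3 are all present; 4 is the first non-negative integer missing from the set.

4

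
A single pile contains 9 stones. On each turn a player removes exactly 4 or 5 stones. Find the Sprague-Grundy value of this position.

Compute g(0), g(1), … for moves {4, 5}:
g(0) = mex{} = 0
g(1) = mex{} = 0
g(2) = mex{} = 0
g(3) = mex{} = 0
g(4) = mex{0} = 1
g(5) = mex{0} = 1
g(6) = mex{0} = 1
g(7) = mex{0} = 1
g(8) = mex{0,1} = 2
g(9) = mex{1} = 0
So g(9) = 0.

0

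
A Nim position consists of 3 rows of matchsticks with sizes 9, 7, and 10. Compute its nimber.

Nim-sum: 9 XOR 7 XOR 10 = 4.

4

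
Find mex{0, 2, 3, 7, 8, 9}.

1

0 is in the set but 1 is not, so the mex is 1.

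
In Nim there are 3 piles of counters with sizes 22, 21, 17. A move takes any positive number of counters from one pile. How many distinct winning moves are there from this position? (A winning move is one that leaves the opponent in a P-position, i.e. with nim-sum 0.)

3

Write each in binary and XOR column by column:
  10110  (22)
  10101  (21)
  10001  (17)
  -----
  10010  (18)
The overall nim-sum is X = 18. A pile of size p has a winning move iff p XOR X < p (reduce it to p XOR X).
  22: 22 XOR 18 = 4 < 22 — winning move (to 4).
  21: 21 XOR 18 = 7 < 21 — winning move (to 7).
  17: 17 XOR 18 = 3 < 17 — winning move (to 3).
That gives 3 winning moves.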